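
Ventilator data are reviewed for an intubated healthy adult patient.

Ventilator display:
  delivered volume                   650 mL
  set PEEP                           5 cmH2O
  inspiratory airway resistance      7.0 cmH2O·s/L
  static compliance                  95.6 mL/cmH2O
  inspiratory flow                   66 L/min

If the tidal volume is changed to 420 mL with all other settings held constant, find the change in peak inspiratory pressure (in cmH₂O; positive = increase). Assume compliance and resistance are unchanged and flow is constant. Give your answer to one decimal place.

-2.4

PIP = Vt/C + R·V̇ + PEEP (constant-flow equation of motion).
Only the elastic term changes: ΔPIP = ΔVt / C = (420 − 650) / 95.6 = -2.406 cmH2O.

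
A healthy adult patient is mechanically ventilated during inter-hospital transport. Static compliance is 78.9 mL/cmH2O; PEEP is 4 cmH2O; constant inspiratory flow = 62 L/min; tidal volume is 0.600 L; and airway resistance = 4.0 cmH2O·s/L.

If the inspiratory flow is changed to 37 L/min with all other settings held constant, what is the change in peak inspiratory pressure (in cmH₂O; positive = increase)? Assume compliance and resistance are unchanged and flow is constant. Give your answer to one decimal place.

-1.7

Flow: 62 L/min ÷ 60 = 1.0333 L/s.
New flow: 37 L/min ÷ 60 = 0.6167 L/s.
PIP = Vt/C + R·V̇ + PEEP (constant-flow equation of motion).
Only the resistive term changes: ΔPIP = R × ΔV̇ = 4.0 × (0.6167 − 1.0333) = 4.0 × -0.4166 = -1.666 cmH2O.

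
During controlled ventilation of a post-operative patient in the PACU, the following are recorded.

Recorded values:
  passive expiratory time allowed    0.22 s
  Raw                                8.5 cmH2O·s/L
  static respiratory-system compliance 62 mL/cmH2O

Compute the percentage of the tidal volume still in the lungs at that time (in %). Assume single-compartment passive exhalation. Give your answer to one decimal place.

τ = R × C = 8.5 × 62 mL/cmH2O = 8.5 × 0.062 L/cmH2O = 0.527 s.
Passive exhalation: V(t)/V₀ = e^(−t/τ) = e^(−0.22/0.527) = 0.6587.
Fraction remaining = 0.6587 → 65.87%.

65.9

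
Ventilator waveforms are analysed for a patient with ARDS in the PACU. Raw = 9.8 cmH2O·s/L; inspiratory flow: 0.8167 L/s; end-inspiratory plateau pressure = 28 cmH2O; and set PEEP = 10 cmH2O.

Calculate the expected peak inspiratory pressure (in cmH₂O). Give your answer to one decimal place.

36.0

PIP = Pplat + Raw × flow = 28 + 9.8 × 0.8167 = 28 + 8.004 = 36.004 cmH2O.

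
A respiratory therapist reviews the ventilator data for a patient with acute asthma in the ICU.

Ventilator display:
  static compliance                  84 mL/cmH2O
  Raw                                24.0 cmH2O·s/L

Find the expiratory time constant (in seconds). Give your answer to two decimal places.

τ = R × C = 24.0 × 84 mL/cmH2O = 24.0 × 0.084 L/cmH2O = 2.016 s.

2.02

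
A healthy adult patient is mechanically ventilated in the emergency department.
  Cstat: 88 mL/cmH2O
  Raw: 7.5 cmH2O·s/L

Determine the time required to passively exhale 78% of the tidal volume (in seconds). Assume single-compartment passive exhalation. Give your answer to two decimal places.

1.00

τ = R × C = 7.5 × 88 mL/cmH2O = 7.5 × 0.088 L/cmH2O = 0.66 s.
Exhaled fraction f = 1 − e^(−t/τ) → t = −τ·ln(1 − f) = −0.66·ln(0.22) = 0.9993 s.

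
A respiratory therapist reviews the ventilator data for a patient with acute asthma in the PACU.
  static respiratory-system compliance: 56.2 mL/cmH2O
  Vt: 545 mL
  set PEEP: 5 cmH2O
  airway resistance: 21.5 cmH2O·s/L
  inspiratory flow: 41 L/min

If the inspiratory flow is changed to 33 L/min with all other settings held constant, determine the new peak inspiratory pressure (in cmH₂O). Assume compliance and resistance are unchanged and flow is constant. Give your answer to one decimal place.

Flow: 41 L/min ÷ 60 = 0.6833 L/s.
New flow: 33 L/min ÷ 60 = 0.55 L/s.
PIP = Vt/C + R·V̇ + PEEP (constant-flow equation of motion).
Only the resistive term changes: ΔPIP = R × ΔV̇ = 21.5 × (0.55 − 0.6833) = 21.5 × -0.1333 = -2.866 cmH2O.
Original PIP = 545/56.2 + 21.5×0.6833 + 5 = 29.388 cmH2O; new PIP = 29.388 + (-2.866) = 26.522 cmH2O.

26.5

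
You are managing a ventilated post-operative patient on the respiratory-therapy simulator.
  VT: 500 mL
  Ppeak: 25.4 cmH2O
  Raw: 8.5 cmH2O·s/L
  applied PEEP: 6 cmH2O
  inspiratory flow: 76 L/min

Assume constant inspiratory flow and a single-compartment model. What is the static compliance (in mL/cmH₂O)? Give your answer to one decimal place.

Flow: 76 L/min ÷ 60 = 1.2667 L/s.
Equation of motion (constant flow): PIP = Vt/C + R·V̇ + PEEP.
Vt/C = PIP − R·V̇ − PEEP = 25.4 − 8.5×1.2667 − 6 = 25.4 − 10.767 − 6 = 8.633 cmH2O.
C = Vt / 8.633 = 500 / 8.633 = 57.917 mL/cmH2O.

57.9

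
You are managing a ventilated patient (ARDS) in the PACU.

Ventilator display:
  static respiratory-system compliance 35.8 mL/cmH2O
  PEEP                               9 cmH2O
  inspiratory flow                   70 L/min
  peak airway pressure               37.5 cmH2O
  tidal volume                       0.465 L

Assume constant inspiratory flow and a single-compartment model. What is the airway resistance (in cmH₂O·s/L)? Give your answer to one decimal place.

Flow: 70 L/min ÷ 60 = 1.1667 L/s.
Equation of motion (constant flow): PIP = Vt/C + R·V̇ + PEEP.
R·V̇ = PIP − Vt/C − PEEP = 37.5 − 465/35.8 − 9 = 37.5 − 12.989 − 9 = 15.511 cmH2O.
R = 15.511 / 1.1667 = 13.295 cmH2O·s/L.

13.3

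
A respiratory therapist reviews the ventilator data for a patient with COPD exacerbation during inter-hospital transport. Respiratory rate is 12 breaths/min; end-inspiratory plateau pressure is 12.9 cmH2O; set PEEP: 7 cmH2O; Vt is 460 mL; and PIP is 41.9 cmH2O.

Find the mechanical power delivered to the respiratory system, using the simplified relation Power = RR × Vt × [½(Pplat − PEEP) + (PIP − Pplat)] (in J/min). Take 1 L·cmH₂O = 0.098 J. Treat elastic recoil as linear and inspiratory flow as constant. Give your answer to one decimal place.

17.3

Per-breath work = Vt × [½(Pplat−PEEP) + (PIP−Pplat)] = 0.460 × [0.5×5.9 + 29.0] = 0.460 × 31.95 = 14.697 L·cmH2O.
Power = 12 × 14.697 = 176.36 L·cmH2O/min.
× 0.098 J/(L·cmH2O) → 17.283 J/min.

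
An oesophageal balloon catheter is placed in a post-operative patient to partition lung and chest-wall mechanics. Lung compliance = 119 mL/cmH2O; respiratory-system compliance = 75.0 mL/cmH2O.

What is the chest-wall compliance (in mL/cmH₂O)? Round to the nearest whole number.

1/Ccw = 1/Crs − 1/CL.
1/Ccw = 1/75.0 − 1/119 = 0.00493.
Ccw = 202.84 mL/cmH2O.

203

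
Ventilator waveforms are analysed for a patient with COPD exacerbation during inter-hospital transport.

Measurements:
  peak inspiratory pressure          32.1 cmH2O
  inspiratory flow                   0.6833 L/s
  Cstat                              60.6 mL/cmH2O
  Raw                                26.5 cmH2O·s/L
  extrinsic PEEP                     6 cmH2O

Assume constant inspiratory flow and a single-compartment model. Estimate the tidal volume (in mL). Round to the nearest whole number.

484

Equation of motion (constant flow): PIP = Vt/C + R·V̇ + PEEP.
Vt/C = PIP − R·V̇ − PEEP = 32.1 − 18.107 − 6 = 7.993 cmH2O.
Vt = C × 7.993 = 60.6 × 7.993 = 484.38 mL.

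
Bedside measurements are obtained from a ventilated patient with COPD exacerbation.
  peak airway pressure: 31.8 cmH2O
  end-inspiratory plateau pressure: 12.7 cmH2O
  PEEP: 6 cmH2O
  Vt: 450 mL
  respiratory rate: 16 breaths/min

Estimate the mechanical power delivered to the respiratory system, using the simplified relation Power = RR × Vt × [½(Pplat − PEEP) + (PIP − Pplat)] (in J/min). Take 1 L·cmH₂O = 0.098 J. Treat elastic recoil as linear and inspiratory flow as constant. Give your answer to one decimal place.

Per-breath work = Vt × [½(Pplat−PEEP) + (PIP−Pplat)] = 0.450 × [0.5×6.7 + 19.1] = 0.450 × 22.45 = 10.103 L·cmH2O.
Power = 16 × 10.103 = 161.65 L·cmH2O/min.
× 0.098 J/(L·cmH2O) → 15.842 J/min.

15.8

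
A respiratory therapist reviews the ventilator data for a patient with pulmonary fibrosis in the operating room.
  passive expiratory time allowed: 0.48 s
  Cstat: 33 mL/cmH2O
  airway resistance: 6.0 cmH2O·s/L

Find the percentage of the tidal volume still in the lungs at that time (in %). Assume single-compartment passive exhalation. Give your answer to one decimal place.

τ = R × C = 6.0 × 33 mL/cmH2O = 6.0 × 0.033 L/cmH2O = 0.198 s.
Passive exhalation: V(t)/V₀ = e^(−t/τ) = e^(−0.48/0.198) = 0.08855.
Fraction remaining = 0.08855 → 8.855%.

8.9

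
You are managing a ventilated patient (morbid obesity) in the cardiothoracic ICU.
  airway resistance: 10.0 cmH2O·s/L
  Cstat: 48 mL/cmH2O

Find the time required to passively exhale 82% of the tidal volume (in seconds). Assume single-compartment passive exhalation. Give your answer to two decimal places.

0.82

τ = R × C = 10.0 × 48 mL/cmH2O = 10.0 × 0.048 L/cmH2O = 0.48 s.
Exhaled fraction f = 1 − e^(−t/τ) → t = −τ·ln(1 − f) = −0.48·ln(0.18) = 0.8231 s.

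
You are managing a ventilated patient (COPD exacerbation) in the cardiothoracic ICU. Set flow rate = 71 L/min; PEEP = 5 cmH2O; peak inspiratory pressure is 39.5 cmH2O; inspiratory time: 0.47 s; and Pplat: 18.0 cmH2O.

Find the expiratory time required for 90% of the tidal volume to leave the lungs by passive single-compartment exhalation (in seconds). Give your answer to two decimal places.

Flow: 71 L/min ÷ 60 = 1.1833 L/s.
Vt = flow × Ti = 1.1833 L/s × 0.47 s × 1000 mL/L = 556.15 mL.
R = (PIP − Pplat)/V̇ = (39.5 − 18.0) / 1.1833 = 21.5/1.1833 = 18.17 cmH2O·s/L.
C = Vt/(Pplat − PEEP) = 556.15 / (18.0 − 5) = 556.15/13.0 = 42.781 mL/cmH2O.
τ = R × C = 18.17 × 0.04278 L/cmH2O = 0.7773 s.
t = −τ·ln(1 − 0.90) = −0.7773·ln(0.1) = 1.79 s.

1.79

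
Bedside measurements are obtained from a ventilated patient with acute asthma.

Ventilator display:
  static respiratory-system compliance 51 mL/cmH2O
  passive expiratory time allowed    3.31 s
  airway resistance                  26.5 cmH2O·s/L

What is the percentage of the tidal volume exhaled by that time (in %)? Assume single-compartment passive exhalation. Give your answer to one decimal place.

τ = R × C = 26.5 × 51 mL/cmH2O = 26.5 × 0.051 L/cmH2O = 1.352 s.
Passive exhalation: V(t)/V₀ = e^(−t/τ) = e^(−3.31/1.352) = 0.08645.
Fraction exhaled = 1 − 0.08645 = 0.9136 → 91.36%.

91.4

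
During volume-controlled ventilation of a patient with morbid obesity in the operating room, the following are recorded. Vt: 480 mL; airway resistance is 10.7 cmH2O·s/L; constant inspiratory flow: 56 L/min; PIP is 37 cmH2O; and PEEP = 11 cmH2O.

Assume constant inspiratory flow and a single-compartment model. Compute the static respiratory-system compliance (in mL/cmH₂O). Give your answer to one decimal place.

30.0

Flow: 56 L/min ÷ 60 = 0.9333 L/s.
Equation of motion (constant flow): PIP = Vt/C + R·V̇ + PEEP.
Vt/C = PIP − R·V̇ − PEEP = 37 − 10.7×0.9333 − 11 = 37 − 9.986 − 11 = 16.014 cmH2O.
C = Vt / 16.014 = 480 / 16.014 = 29.974 mL/cmH2O.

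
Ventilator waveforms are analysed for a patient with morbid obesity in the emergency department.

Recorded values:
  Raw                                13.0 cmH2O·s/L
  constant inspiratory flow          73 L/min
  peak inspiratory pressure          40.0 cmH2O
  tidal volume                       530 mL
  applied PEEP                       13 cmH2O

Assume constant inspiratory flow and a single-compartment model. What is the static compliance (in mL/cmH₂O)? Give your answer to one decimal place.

47.4

Flow: 73 L/min ÷ 60 = 1.2167 L/s.
Equation of motion (constant flow): PIP = Vt/C + R·V̇ + PEEP.
Vt/C = PIP − R·V̇ − PEEP = 40.0 − 13.0×1.2167 − 13 = 40.0 − 15.817 − 13 = 11.183 cmH2O.
C = Vt / 11.183 = 530 / 11.183 = 47.393 mL/cmH2O.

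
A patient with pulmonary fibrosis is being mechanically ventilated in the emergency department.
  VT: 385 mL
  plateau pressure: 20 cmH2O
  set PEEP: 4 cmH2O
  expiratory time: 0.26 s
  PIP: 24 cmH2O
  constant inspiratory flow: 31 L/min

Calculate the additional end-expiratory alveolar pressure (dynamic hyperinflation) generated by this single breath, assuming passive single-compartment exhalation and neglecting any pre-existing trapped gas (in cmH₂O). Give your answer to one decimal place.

Flow: 31 L/min ÷ 60 = 0.5167 L/s.
R = (PIP − Pplat)/V̇ = (24 − 20) / 0.5167 = 4.0/0.5167 = 7.741 cmH2O·s/L.
C = Vt/(Pplat − PEEP) = 385.0 / (20 − 4) = 385.0/16.0 = 24.063 mL/cmH2O.
τ = R × C = 7.741 × 0.02406 L/cmH2O = 0.1862 s.
Fraction remaining = e^(−Te/τ) = e^(−0.26/0.1862) = 0.2475; trapped volume = 385.0 × 0.2475 = 95.288 mL.
Additional alveolar pressure from trapping ≈ V_trapped / C = 95.288 / 24.063 = 3.96 cmH2O.

4.0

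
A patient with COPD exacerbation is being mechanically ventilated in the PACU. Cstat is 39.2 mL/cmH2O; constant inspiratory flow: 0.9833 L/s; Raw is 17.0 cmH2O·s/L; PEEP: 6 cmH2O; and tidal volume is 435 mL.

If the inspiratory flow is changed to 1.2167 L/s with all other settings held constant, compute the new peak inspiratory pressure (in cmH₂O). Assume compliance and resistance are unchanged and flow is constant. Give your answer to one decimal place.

37.8

PIP = Vt/C + R·V̇ + PEEP (constant-flow equation of motion).
Only the resistive term changes: ΔPIP = R × ΔV̇ = 17.0 × (1.2167 − 0.9833) = 17.0 × 0.2334 = 3.968 cmH2O.
Original PIP = 435/39.2 + 17.0×0.9833 + 6 = 33.813 cmH2O; new PIP = 33.813 + (3.968) = 37.781 cmH2O.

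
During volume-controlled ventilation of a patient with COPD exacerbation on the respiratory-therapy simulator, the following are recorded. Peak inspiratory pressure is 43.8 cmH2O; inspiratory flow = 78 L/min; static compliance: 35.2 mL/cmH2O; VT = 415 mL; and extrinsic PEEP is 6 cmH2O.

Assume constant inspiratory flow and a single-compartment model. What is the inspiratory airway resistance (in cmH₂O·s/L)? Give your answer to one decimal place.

20.0

Flow: 78 L/min ÷ 60 = 1.3 L/s.
Equation of motion (constant flow): PIP = Vt/C + R·V̇ + PEEP.
R·V̇ = PIP − Vt/C − PEEP = 43.8 − 415/35.2 − 6 = 43.8 − 11.79 − 6 = 26.01 cmH2O.
R = 26.01 / 1.3 = 20.008 cmH2O·s/L.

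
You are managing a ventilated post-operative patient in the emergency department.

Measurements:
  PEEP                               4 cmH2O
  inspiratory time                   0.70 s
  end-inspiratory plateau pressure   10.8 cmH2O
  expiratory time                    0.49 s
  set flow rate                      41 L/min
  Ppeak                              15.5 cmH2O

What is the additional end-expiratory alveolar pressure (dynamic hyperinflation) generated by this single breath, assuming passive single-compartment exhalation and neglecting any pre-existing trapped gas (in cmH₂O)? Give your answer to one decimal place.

2.5

Flow: 41 L/min ÷ 60 = 0.6833 L/s.
Vt = flow × Ti = 0.6833 L/s × 0.70 s × 1000 mL/L = 478.31 mL.
R = (PIP − Pplat)/V̇ = (15.5 − 10.8) / 0.6833 = 4.7/0.6833 = 6.878 cmH2O·s/L.
C = Vt/(Pplat − PEEP) = 478.31 / (10.8 − 4) = 478.31/6.8 = 70.34 mL/cmH2O.
τ = R × C = 6.878 × 0.07034 L/cmH2O = 0.4838 s.
Fraction remaining = e^(−Te/τ) = e^(−0.49/0.4838) = 0.3632; trapped volume = 478.31 × 0.3632 = 173.72 mL.
Additional alveolar pressure from trapping ≈ V_trapped / C = 173.72 / 70.34 = 2.47 cmH2O.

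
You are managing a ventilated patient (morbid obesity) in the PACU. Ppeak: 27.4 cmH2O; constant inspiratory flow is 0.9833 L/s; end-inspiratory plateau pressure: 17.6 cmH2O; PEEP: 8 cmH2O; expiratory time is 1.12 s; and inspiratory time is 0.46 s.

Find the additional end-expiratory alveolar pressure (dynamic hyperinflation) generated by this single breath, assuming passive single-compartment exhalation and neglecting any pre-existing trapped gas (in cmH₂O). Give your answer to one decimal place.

Vt = flow × Ti = 0.9833 L/s × 0.46 s × 1000 mL/L = 452.32 mL.
R = (PIP − Pplat)/V̇ = (27.4 − 17.6) / 0.9833 = 9.8/0.9833 = 9.966 cmH2O·s/L.
C = Vt/(Pplat − PEEP) = 452.32 / (17.6 − 8) = 452.32/9.6 = 47.117 mL/cmH2O.
τ = R × C = 9.966 × 0.04712 L/cmH2O = 0.4696 s.
Fraction remaining = e^(−Te/τ) = e^(−1.12/0.4696) = 0.09209; trapped volume = 452.32 × 0.09209 = 41.654 mL.
Additional alveolar pressure from trapping ≈ V_trapped / C = 41.654 / 47.117 = 0.8841 cmH2O.

0.9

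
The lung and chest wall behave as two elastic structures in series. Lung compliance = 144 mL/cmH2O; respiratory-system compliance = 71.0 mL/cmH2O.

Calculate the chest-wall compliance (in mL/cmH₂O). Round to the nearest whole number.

140

1/Ccw = 1/Crs − 1/CL.
1/Ccw = 1/71.0 − 1/144 = 0.00714.
Ccw = 140.06 mL/cmH2O.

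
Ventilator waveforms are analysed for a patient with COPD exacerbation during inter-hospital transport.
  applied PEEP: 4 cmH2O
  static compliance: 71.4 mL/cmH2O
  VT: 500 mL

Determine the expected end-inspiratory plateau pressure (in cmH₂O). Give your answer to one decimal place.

11.0

Pplat = PEEP + Vt / Cstat = 4 + 500 / 71.4 = 4 + 7.003 = 11.003 cmH2O.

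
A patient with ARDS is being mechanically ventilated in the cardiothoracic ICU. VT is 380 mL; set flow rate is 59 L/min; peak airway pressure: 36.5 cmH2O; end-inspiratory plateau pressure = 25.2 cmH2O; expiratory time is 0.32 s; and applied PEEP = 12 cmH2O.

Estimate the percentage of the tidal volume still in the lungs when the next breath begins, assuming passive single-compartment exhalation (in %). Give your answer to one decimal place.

38.0

Flow: 59 L/min ÷ 60 = 0.9833 L/s.
R = (PIP − Pplat)/V̇ = (36.5 − 25.2) / 0.9833 = 11.3/0.9833 = 11.492 cmH2O·s/L.
C = Vt/(Pplat − PEEP) = 380.0 / (25.2 − 12) = 380.0/13.2 = 28.788 mL/cmH2O.
τ = R × C = 11.492 × 0.02879 L/cmH2O = 0.3309 s.
Fraction remaining at end-expiration = e^(−Te/τ) = e^(−0.32/0.3309) = 0.3802 → 38.02%.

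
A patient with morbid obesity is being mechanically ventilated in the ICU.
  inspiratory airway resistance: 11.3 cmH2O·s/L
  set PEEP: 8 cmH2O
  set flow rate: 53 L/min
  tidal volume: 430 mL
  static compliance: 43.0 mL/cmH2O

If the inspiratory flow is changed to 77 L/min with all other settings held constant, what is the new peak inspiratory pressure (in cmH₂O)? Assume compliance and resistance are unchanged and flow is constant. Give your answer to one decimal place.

32.5

Flow: 53 L/min ÷ 60 = 0.8833 L/s.
New flow: 77 L/min ÷ 60 = 1.2833 L/s.
PIP = Vt/C + R·V̇ + PEEP (constant-flow equation of motion).
Only the resistive term changes: ΔPIP = R × ΔV̇ = 11.3 × (1.2833 − 0.8833) = 11.3 × 0.4 = 4.52 cmH2O.
Original PIP = 430/43.0 + 11.3×0.8833 + 8 = 27.981 cmH2O; new PIP = 27.981 + (4.52) = 32.501 cmH2O.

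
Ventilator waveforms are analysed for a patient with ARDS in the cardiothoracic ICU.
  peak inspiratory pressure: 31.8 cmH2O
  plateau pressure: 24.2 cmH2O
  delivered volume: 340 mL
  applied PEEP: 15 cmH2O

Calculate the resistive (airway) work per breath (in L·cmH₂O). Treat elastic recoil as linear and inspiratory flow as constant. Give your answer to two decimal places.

2.58

With constant inspiratory flow the resistive pressure is constant at PIP − Pplat = 31.8 − 24.2 = 7.6 cmH2O, so resistive work = 7.6 × 0.340 = 2.584 L·cmH2O.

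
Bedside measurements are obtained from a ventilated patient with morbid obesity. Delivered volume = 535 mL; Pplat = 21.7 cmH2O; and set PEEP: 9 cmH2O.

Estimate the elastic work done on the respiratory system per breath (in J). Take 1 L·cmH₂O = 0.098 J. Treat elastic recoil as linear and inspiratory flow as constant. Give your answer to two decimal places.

Elastic work ≈ ½ × (Pplat − PEEP) × Vt = 0.5 × (21.7 − 9) × 0.535 L = 0.5 × 12.7 × 0.535 = 3.397 L·cmH2O.
× 0.098 J/(L·cmH2O) → 0.3329 J.

0.33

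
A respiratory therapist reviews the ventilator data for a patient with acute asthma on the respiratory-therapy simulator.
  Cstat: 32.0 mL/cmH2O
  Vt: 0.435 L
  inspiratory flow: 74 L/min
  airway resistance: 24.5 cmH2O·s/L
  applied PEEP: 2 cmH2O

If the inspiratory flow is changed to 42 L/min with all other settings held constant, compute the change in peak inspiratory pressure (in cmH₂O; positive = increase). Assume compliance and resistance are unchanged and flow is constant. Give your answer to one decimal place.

-13.1

Flow: 74 L/min ÷ 60 = 1.2333 L/s.
New flow: 42 L/min ÷ 60 = 0.7 L/s.
PIP = Vt/C + R·V̇ + PEEP (constant-flow equation of motion).
Only the resistive term changes: ΔPIP = R × ΔV̇ = 24.5 × (0.7 − 1.2333) = 24.5 × -0.5333 = -13.066 cmH2O.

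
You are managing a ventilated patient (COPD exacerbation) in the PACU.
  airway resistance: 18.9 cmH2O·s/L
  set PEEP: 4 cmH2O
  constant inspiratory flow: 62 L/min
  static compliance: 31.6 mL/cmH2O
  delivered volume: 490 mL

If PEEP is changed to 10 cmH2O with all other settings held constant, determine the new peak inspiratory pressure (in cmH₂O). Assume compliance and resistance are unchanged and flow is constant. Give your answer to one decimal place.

45.0

Flow: 62 L/min ÷ 60 = 1.0333 L/s.
PIP = Vt/C + R·V̇ + PEEP (constant-flow equation of motion).
Only the baseline term changes: ΔPIP = ΔPEEP = 10 − 4 = 6.0 cmH2O.
Original PIP = 490/31.6 + 18.9×1.0333 + 4 = 39.036 cmH2O; new PIP = 39.036 + (6.0) = 45.036 cmH2O.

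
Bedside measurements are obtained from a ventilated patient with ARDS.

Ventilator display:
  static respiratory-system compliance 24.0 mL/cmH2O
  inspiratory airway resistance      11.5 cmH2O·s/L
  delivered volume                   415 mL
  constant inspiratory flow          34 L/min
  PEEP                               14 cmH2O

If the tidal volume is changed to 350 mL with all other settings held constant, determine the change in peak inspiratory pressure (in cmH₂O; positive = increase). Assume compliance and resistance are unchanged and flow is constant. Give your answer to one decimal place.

-2.7

PIP = Vt/C + R·V̇ + PEEP (constant-flow equation of motion).
Only the elastic term changes: ΔPIP = ΔVt / C = (350 − 415) / 24.0 = -2.708 cmH2O.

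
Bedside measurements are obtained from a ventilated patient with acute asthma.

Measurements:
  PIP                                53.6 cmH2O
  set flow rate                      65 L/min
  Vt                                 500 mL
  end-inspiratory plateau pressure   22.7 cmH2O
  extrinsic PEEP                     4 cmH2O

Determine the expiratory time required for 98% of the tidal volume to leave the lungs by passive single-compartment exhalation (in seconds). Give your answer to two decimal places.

Flow: 65 L/min ÷ 60 = 1.0833 L/s.
R = (PIP − Pplat)/V̇ = (53.6 − 22.7) / 1.0833 = 30.9/1.0833 = 28.524 cmH2O·s/L.
C = Vt/(Pplat − PEEP) = 500.0 / (22.7 − 4) = 500.0/18.7 = 26.738 mL/cmH2O.
τ = R × C = 28.524 × 0.02674 L/cmH2O = 0.7627 s.
t = −τ·ln(1 − 0.98) = −0.7627·ln(0.02) = 2.984 s.

2.98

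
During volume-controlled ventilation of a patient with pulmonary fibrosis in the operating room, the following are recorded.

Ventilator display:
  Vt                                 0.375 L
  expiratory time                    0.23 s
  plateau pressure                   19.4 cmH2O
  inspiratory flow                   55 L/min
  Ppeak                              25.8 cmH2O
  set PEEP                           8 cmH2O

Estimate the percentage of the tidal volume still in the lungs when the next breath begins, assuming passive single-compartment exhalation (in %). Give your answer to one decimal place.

Flow: 55 L/min ÷ 60 = 0.9167 L/s.
R = (PIP − Pplat)/V̇ = (25.8 − 19.4) / 0.9167 = 6.4/0.9167 = 6.982 cmH2O·s/L.
C = Vt/(Pplat − PEEP) = 375.0 / (19.4 − 8) = 375.0/11.4 = 32.895 mL/cmH2O.
τ = R × C = 6.982 × 0.0329 L/cmH2O = 0.2297 s.
Fraction remaining at end-expiration = e^(−Te/τ) = e^(−0.23/0.2297) = 0.3674 → 36.74%.

36.7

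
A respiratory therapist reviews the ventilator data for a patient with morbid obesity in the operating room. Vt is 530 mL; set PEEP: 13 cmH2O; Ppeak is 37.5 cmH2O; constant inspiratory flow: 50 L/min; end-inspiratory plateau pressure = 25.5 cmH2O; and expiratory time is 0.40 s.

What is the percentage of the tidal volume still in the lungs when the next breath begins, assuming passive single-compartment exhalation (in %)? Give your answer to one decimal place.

51.9

Flow: 50 L/min ÷ 60 = 0.8333 L/s.
R = (PIP − Pplat)/V̇ = (37.5 − 25.5) / 0.8333 = 12.0/0.8333 = 14.401 cmH2O·s/L.
C = Vt/(Pplat − PEEP) = 530.0 / (25.5 − 13) = 530.0/12.5 = 42.4 mL/cmH2O.
τ = R × C = 14.401 × 0.0424 L/cmH2O = 0.6106 s.
Fraction remaining at end-expiration = e^(−Te/τ) = e^(−0.40/0.6106) = 0.5194 → 51.94%.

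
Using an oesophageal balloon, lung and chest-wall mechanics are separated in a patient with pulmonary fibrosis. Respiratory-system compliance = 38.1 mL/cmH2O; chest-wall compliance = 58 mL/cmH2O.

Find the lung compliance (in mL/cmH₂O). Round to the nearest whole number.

111

1/CL = 1/Crs − 1/Ccw.
1/CL = 1/38.1 − 1/58 = 0.009005.
CL = 111.05 mL/cmH2O.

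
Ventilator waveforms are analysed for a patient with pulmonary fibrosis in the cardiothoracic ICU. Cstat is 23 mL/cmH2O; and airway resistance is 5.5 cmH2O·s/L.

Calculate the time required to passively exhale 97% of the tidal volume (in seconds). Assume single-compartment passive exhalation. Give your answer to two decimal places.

τ = R × C = 5.5 × 23 mL/cmH2O = 5.5 × 0.023 L/cmH2O = 0.1265 s.
Exhaled fraction f = 1 − e^(−t/τ) → t = −τ·ln(1 − f) = −0.1265·ln(0.03) = 0.4436 s.

0.44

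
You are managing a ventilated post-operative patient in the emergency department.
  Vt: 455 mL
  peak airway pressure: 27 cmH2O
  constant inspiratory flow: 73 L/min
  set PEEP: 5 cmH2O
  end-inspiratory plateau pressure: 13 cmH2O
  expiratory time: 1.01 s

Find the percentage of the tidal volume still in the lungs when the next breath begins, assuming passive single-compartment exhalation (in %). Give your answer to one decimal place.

21.4

Flow: 73 L/min ÷ 60 = 1.2167 L/s.
R = (PIP − Pplat)/V̇ = (27 − 13) / 1.2167 = 14.0/1.2167 = 11.507 cmH2O·s/L.
C = Vt/(Pplat − PEEP) = 455.0 / (13 − 5) = 455.0/8.0 = 56.875 mL/cmH2O.
τ = R × C = 11.507 × 0.05688 L/cmH2O = 0.6545 s.
Fraction remaining at end-expiration = e^(−Te/τ) = e^(−1.01/0.6545) = 0.2137 → 21.37%.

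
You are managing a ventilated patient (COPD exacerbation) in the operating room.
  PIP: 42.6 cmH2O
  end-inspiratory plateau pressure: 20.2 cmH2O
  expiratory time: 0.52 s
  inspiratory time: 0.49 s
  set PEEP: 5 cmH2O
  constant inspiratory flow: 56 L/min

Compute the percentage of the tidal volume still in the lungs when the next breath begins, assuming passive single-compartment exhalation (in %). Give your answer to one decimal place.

Flow: 56 L/min ÷ 60 = 0.9333 L/s.
Vt = flow × Ti = 0.9333 L/s × 0.49 s × 1000 mL/L = 457.32 mL.
R = (PIP − Pplat)/V̇ = (42.6 − 20.2) / 0.9333 = 22.4/0.9333 = 24.001 cmH2O·s/L.
C = Vt/(Pplat − PEEP) = 457.32 / (20.2 − 5) = 457.32/15.2 = 30.087 mL/cmH2O.
τ = R × C = 24.001 × 0.03009 L/cmH2O = 0.7222 s.
Fraction remaining at end-expiration = e^(−Te/τ) = e^(−0.52/0.7222) = 0.4867 → 48.67%.

48.7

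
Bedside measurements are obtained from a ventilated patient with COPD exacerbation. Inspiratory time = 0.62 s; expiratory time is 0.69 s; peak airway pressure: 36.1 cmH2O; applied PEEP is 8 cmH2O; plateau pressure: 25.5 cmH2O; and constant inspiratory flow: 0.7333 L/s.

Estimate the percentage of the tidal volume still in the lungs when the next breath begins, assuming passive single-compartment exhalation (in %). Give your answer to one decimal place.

Vt = flow × Ti = 0.7333 L/s × 0.62 s × 1000 mL/L = 454.65 mL.
R = (PIP − Pplat)/V̇ = (36.1 − 25.5) / 0.7333 = 10.6/0.7333 = 14.455 cmH2O·s/L.
C = Vt/(Pplat − PEEP) = 454.65 / (25.5 − 8) = 454.65/17.5 = 25.98 mL/cmH2O.
τ = R × C = 14.455 × 0.02598 L/cmH2O = 0.3755 s.
Fraction remaining at end-expiration = e^(−Te/τ) = e^(−0.69/0.3755) = 0.1592 → 15.92%.

15.9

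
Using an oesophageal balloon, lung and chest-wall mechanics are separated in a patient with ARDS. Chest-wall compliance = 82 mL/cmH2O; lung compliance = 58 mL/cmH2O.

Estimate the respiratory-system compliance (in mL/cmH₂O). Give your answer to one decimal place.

34.0

Lung and chest wall are elastances in series: 1/Crs = 1/CL + 1/Ccw.
1/Crs = 1/58 + 1/82 = 0.02944.
Crs = 33.967 mL/cmH2O.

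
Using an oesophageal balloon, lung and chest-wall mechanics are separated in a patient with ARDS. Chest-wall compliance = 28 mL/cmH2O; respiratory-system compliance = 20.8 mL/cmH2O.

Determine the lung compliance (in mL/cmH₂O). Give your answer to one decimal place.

1/CL = 1/Crs − 1/Ccw.
1/CL = 1/20.8 − 1/28 = 0.01236.
CL = 80.906 mL/cmH2O.

80.9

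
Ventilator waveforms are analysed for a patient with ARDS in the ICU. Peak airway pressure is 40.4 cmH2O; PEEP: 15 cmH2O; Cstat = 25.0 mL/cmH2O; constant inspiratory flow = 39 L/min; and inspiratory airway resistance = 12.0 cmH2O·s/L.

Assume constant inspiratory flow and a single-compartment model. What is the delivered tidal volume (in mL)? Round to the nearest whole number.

Flow: 39 L/min ÷ 60 = 0.65 L/s.
Equation of motion (constant flow): PIP = Vt/C + R·V̇ + PEEP.
Vt/C = PIP − R·V̇ − PEEP = 40.4 − 7.8 − 15 = 17.6 cmH2O.
Vt = C × 17.6 = 25.0 × 17.6 = 440.0 mL.

440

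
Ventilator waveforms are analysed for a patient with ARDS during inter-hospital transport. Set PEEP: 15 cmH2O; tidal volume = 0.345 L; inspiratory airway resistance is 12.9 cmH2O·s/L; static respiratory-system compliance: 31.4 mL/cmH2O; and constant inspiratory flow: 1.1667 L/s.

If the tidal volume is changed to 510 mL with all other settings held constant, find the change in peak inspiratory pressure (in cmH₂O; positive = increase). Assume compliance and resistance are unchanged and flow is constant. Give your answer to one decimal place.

PIP = Vt/C + R·V̇ + PEEP (constant-flow equation of motion).
Only the elastic term changes: ΔPIP = ΔVt / C = (510 − 345) / 31.4 = 5.255 cmH2O.

5.3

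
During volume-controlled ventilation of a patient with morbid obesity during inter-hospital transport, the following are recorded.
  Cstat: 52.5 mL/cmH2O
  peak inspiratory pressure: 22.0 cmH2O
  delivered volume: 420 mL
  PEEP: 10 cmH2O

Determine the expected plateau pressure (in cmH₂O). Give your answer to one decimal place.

18.0

Pplat = PEEP + Vt / Cstat = 10 + 420 / 52.5 = 10 + 8.0 = 18.0 cmH2O.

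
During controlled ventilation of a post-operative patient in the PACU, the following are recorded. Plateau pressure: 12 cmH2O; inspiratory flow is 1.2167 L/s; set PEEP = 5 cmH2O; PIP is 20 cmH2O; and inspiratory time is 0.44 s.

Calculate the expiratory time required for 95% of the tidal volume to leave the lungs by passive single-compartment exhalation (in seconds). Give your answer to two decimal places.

Vt = flow × Ti = 1.2167 L/s × 0.44 s × 1000 mL/L = 535.35 mL.
R = (PIP − Pplat)/V̇ = (20 − 12) / 1.2167 = 8.0/1.2167 = 6.575 cmH2O·s/L.
C = Vt/(Pplat − PEEP) = 535.35 / (12 − 5) = 535.35/7.0 = 76.479 mL/cmH2O.
τ = R × C = 6.575 × 0.07648 L/cmH2O = 0.5029 s.
t = −τ·ln(1 − 0.95) = −0.5029·ln(0.05) = 1.507 s.

1.51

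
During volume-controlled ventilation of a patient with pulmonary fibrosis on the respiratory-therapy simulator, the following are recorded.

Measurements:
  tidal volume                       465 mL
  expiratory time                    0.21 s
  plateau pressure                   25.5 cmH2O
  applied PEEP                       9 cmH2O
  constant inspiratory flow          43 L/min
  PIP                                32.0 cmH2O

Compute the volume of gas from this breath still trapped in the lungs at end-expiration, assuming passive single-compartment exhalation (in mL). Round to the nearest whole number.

204

Flow: 43 L/min ÷ 60 = 0.7167 L/s.
R = (PIP − Pplat)/V̇ = (32.0 − 25.5) / 0.7167 = 6.5/0.7167 = 9.069 cmH2O·s/L.
C = Vt/(Pplat − PEEP) = 465.0 / (25.5 − 9) = 465.0/16.5 = 28.182 mL/cmH2O.
τ = R × C = 9.069 × 0.02818 L/cmH2O = 0.2556 s.
Fraction remaining = e^(−Te/τ) = e^(−0.21/0.2556) = 0.4397.
Trapped volume = 465.0 × 0.4397 = 204.46 mL.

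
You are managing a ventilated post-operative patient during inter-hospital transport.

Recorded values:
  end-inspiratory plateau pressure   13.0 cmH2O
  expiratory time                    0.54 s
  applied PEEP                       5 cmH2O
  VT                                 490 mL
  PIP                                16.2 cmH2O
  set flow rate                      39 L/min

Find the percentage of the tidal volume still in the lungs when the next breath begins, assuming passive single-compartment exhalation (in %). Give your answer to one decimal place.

Flow: 39 L/min ÷ 60 = 0.65 L/s.
R = (PIP − Pplat)/V̇ = (16.2 − 13.0) / 0.65 = 3.2/0.65 = 4.923 cmH2O·s/L.
C = Vt/(Pplat − PEEP) = 490.0 / (13.0 − 5) = 490.0/8.0 = 61.25 mL/cmH2O.
τ = R × C = 4.923 × 0.06125 L/cmH2O = 0.3015 s.
Fraction remaining at end-expiration = e^(−Te/τ) = e^(−0.54/0.3015) = 0.1668 → 16.68%.

16.7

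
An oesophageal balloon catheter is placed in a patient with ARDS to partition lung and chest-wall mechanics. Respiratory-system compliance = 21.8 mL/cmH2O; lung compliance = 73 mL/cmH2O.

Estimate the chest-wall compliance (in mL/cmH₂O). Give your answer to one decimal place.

31.1

1/Ccw = 1/Crs − 1/CL.
1/Ccw = 1/21.8 − 1/73 = 0.03217.
Ccw = 31.085 mL/cmH2O.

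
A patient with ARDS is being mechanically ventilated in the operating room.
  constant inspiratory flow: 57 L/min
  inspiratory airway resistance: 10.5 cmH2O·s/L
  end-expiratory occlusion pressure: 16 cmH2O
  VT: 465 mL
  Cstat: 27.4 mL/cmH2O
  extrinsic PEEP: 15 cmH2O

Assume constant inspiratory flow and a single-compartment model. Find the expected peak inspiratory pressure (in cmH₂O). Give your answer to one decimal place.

Flow: 57 L/min ÷ 60 = 0.95 L/s.
Total PEEP = 16 cmH2O (set 15 + intrinsic 1); this is the baseline alveolar pressure.
Equation of motion (constant flow): PIP = Vt/C + R·V̇ + PEEP.
PIP = 465/27.4 + 10.5×0.95 + 16 = 16.971 + 9.975 + 16 = 42.946 cmH2O.

42.9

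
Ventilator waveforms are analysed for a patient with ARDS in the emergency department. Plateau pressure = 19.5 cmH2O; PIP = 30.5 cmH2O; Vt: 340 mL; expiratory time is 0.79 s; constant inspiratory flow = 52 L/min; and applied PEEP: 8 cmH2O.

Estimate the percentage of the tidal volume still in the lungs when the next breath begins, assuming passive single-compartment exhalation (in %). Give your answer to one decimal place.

12.2

Flow: 52 L/min ÷ 60 = 0.8667 L/s.
R = (PIP − Pplat)/V̇ = (30.5 − 19.5) / 0.8667 = 11.0/0.8667 = 12.692 cmH2O·s/L.
C = Vt/(Pplat − PEEP) = 340.0 / (19.5 − 8) = 340.0/11.5 = 29.565 mL/cmH2O.
τ = R × C = 12.692 × 0.02957 L/cmH2O = 0.3753 s.
Fraction remaining at end-expiration = e^(−Te/τ) = e^(−0.79/0.3753) = 0.1218 → 12.18%.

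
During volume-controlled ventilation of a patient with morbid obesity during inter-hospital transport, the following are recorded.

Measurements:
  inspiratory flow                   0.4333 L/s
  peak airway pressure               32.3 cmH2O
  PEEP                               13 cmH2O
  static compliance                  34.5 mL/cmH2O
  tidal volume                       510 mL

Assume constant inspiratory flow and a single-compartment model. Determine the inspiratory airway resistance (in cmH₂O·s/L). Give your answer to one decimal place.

10.4

Equation of motion (constant flow): PIP = Vt/C + R·V̇ + PEEP.
R·V̇ = PIP − Vt/C − PEEP = 32.3 − 510/34.5 − 13 = 32.3 − 14.783 − 13 = 4.517 cmH2O.
R = 4.517 / 0.4333 = 10.425 cmH2O·s/L.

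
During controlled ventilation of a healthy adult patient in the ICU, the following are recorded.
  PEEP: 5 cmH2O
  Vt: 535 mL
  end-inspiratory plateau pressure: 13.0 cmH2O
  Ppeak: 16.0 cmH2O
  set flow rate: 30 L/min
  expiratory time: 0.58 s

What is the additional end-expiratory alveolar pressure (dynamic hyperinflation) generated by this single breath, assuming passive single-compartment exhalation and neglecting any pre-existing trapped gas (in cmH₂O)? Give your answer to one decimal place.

Flow: 30 L/min ÷ 60 = 0.5 L/s.
R = (PIP − Pplat)/V̇ = (16.0 − 13.0) / 0.5 = 3.0/0.5 = 6.0 cmH2O·s/L.
C = Vt/(Pplat − PEEP) = 535.0 / (13.0 − 5) = 535.0/8.0 = 66.875 mL/cmH2O.
τ = R × C = 6.0 × 0.06688 L/cmH2O = 0.4013 s.
Fraction remaining = e^(−Te/τ) = e^(−0.58/0.4013) = 0.2357; trapped volume = 535.0 × 0.2357 = 126.1 mL.
Additional alveolar pressure from trapping ≈ V_trapped / C = 126.1 / 66.875 = 1.886 cmH2O.

1.9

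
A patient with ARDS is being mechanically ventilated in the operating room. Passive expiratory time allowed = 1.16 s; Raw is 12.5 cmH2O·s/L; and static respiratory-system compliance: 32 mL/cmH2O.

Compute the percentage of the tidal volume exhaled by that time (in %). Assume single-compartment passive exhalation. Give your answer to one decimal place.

94.5

τ = R × C = 12.5 × 32 mL/cmH2O = 12.5 × 0.032 L/cmH2O = 0.4 s.
Passive exhalation: V(t)/V₀ = e^(−t/τ) = e^(−1.16/0.4) = 0.05502.
Fraction exhaled = 1 − 0.05502 = 0.945 → 94.5%.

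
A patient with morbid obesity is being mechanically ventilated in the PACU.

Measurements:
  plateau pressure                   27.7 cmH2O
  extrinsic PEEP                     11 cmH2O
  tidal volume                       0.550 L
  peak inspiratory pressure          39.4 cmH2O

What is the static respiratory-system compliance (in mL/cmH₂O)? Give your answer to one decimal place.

Cstat = Vt / (Pplat − PEEP) = 550 / (27.7 − 11) = 550 / 16.7 = 32.934 mL/cmH2O.

32.9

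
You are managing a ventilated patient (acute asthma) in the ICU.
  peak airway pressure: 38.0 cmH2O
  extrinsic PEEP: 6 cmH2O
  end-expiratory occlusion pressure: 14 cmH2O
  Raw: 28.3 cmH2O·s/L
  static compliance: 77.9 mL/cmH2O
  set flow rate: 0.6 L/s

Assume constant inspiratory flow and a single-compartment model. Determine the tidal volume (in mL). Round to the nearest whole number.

Total PEEP = 14 cmH2O (set 6 + intrinsic 8); this is the baseline alveolar pressure.
Equation of motion (constant flow): PIP = Vt/C + R·V̇ + PEEP.
Vt/C = PIP − R·V̇ − PEEP = 38.0 − 16.98 − 14 = 7.02 cmH2O.
Vt = C × 7.02 = 77.9 × 7.02 = 546.86 mL.

547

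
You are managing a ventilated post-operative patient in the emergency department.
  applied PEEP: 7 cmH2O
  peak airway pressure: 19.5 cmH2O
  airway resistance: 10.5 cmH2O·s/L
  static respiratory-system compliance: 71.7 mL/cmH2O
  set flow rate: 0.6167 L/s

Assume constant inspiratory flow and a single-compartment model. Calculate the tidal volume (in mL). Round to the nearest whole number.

Equation of motion (constant flow): PIP = Vt/C + R·V̇ + PEEP.
Vt/C = PIP − R·V̇ − PEEP = 19.5 − 6.475 − 7 = 6.025 cmH2O.
Vt = C × 6.025 = 71.7 × 6.025 = 431.99 mL.

432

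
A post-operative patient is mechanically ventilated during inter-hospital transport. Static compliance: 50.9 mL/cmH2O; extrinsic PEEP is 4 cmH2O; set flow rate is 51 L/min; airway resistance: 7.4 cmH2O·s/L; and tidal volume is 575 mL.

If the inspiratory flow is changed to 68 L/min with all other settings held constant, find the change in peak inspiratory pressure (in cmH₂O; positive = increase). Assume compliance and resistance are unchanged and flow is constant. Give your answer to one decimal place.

2.1

Flow: 51 L/min ÷ 60 = 0.85 L/s.
New flow: 68 L/min ÷ 60 = 1.1333 L/s.
PIP = Vt/C + R·V̇ + PEEP (constant-flow equation of motion).
Only the resistive term changes: ΔPIP = R × ΔV̇ = 7.4 × (1.1333 − 0.85) = 7.4 × 0.2833 = 2.096 cmH2O.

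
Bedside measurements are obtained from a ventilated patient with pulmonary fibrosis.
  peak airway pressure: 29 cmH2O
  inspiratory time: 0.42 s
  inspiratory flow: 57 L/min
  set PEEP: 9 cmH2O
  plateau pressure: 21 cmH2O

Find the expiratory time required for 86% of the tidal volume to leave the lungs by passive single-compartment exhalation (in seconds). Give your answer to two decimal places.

Flow: 57 L/min ÷ 60 = 0.95 L/s.
Vt = flow × Ti = 0.95 L/s × 0.42 s × 1000 mL/L = 399.0 mL.
R = (PIP − Pplat)/V̇ = (29 − 21) / 0.95 = 8.0/0.95 = 8.421 cmH2O·s/L.
C = Vt/(Pplat − PEEP) = 399.0 / (21 − 9) = 399.0/12.0 = 33.25 mL/cmH2O.
τ = R × C = 8.421 × 0.03325 L/cmH2O = 0.28 s.
t = −τ·ln(1 − 0.86) = −0.28·ln(0.14) = 0.5505 s.

0.55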